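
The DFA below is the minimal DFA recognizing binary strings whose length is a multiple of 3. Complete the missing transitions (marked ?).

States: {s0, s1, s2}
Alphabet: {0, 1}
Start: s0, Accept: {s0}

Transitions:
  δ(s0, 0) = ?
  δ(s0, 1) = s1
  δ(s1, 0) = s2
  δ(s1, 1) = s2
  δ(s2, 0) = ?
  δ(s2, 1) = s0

From the language and accept set, identify what each state tracks — s0: length ≡ 0 (mod 3); s1: length ≡ 1 (mod 3); s2: length ≡ 2 (mod 3).
Each missing δ(q, a) is the state matching the new tracked value after reading a.
δ(s0, 0) = s1; δ(s2, 0) = s0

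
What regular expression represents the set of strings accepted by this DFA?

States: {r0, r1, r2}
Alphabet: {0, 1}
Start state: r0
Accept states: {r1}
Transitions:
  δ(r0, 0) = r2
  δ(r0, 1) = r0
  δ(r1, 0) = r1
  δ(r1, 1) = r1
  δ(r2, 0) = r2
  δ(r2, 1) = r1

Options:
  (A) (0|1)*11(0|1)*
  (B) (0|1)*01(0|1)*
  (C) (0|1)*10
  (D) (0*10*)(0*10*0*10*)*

Check each option against the DFA on short strings; one disagreement eliminates an option:
  (A) (0|1)*11(0|1)*: on '01' the DFA goes r0 → r2 → r1 and accepts (r1 ∈ Accept), but the regex does not match it → eliminate
  (B) (0|1)*01(0|1)*: agrees with the DFA on every string of length ≤ 6
  (C) (0|1)*10: on '01' the DFA goes r0 → r2 → r1 and accepts (r1 ∈ Accept), but the regex does not match it → eliminate
  (D) (0*10*)(0*10*0*10*)*: on '1' the DFA goes r0 → r0 and rejects (r0 ∉ Accept), but the regex matches it → eliminate
Only (B) is consistent with the DFA.
(B) (0|1)*01(0|1)*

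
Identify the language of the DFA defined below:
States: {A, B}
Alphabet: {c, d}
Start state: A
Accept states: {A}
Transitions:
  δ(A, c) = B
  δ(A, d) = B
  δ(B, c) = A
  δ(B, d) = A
Testing a few strings:
  'dd' → accept
  'cc' → accept
  'c' → reject
  'dcd' → reject
State roles: A=even length so far; B=odd length so far
All strings over {c,d} of even length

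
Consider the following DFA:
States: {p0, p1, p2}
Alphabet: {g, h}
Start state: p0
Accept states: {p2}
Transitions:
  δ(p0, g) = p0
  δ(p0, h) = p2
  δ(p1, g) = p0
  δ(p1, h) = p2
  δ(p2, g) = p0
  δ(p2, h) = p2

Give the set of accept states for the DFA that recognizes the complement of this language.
Complement accept states = All states \ Original accept states
= {p0, p1, p2} \ {p2}
{p0, p1}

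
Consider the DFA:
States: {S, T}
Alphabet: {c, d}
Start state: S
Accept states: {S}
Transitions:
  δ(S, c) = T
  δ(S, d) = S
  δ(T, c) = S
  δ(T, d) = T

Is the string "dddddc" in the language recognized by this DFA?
Processing string "dddddc":
  S --d--> S
  S --d--> S
  S --d--> S
  S --d--> S
  S --d--> S
  S --c--> T
Final state: T
Accept states: {S}
No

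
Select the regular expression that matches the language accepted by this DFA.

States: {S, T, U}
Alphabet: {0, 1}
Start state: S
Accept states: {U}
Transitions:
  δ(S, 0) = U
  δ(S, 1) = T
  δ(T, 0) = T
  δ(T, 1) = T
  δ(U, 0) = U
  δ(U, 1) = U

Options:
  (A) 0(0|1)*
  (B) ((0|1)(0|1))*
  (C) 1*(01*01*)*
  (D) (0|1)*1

Check each option against the DFA on short strings; one disagreement eliminates an option:
  (A) 0(0|1)*: agrees with the DFA on every string of length ≤ 6
  (B) ((0|1)(0|1))*: on ε the DFA stays in S and rejects (S ∉ Accept), but the regex matches it → eliminate
  (C) 1*(01*01*)*: on ε the DFA stays in S and rejects (S ∉ Accept), but the regex matches it → eliminate
  (D) (0|1)*1: on '0' the DFA goes S → U and accepts (U ∈ Accept), but the regex does not match it → eliminate
Only (A) is consistent with the DFA.
(A) 0(0|1)*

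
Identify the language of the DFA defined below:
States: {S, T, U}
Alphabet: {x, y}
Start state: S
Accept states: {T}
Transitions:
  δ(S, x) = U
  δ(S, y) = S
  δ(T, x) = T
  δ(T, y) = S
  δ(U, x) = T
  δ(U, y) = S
Testing a few strings:
  'xx' → accept
  'yyy' → reject
  'x' → reject
  'xyxx' → accept
State roles: S=last symbol not x; T=two trailing x's; U=one trailing x
All strings over {x,y} ending with xx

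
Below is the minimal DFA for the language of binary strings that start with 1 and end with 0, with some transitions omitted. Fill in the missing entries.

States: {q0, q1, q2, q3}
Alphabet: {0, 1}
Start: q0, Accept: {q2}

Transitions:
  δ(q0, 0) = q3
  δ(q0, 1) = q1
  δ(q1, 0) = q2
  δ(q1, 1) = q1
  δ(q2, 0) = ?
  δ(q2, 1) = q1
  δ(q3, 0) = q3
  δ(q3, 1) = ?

From the language and accept set, identify what each state tracks — q0: no input read; q1: started with 1, last symbol 1; q2: started with 1, last symbol 0; q3: started with 0 (dead).
Each missing δ(q, a) is the state matching the new tracked value after reading a.
δ(q2, 0) = q2; δ(q3, 1) = q3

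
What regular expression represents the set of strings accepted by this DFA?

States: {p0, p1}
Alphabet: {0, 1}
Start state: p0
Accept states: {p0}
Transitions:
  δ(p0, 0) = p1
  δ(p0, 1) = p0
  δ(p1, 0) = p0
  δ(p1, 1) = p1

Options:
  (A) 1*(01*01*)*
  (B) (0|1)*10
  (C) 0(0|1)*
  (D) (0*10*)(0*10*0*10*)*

Check each option against the DFA on short strings; one disagreement eliminates an option:
  (A) 1*(01*01*)*: agrees with the DFA on every string of length ≤ 6
  (B) (0|1)*10: on ε the DFA stays in p0 and accepts (p0 ∈ Accept), but the regex does not match it → eliminate
  (C) 0(0|1)*: on ε the DFA stays in p0 and accepts (p0 ∈ Accept), but the regex does not match it → eliminate
  (D) (0*10*)(0*10*0*10*)*: on ε the DFA stays in p0 and accepts (p0 ∈ Accept), but the regex does not match it → eliminate
Only (A) is consistent with the DFA.
(A) 1*(01*01*)*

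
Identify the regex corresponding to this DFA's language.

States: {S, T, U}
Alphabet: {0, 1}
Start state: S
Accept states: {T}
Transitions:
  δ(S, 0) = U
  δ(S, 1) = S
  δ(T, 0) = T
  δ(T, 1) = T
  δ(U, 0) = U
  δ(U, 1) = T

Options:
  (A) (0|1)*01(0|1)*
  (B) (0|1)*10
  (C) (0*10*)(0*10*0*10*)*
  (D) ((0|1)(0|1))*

Check each option against the DFA on short strings; one disagreement eliminates an option:
  (A) (0|1)*01(0|1)*: agrees with the DFA on every string of length ≤ 6
  (B) (0|1)*10: on '01' the DFA goes S → U → T and accepts (T ∈ Accept), but the regex does not match it → eliminate
  (C) (0*10*)(0*10*0*10*)*: on '1' the DFA goes S → S and rejects (S ∉ Accept), but the regex matches it → eliminate
  (D) ((0|1)(0|1))*: on ε the DFA stays in S and rejects (S ∉ Accept), but the regex matches it → eliminate
Only (A) is consistent with the DFA.
(A) (0|1)*01(0|1)*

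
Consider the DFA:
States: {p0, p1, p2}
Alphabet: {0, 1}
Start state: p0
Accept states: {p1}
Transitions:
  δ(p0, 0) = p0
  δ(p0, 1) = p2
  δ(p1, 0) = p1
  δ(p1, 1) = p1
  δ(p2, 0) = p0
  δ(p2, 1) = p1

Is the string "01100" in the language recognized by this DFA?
Processing string "01100":
  p0 --0--> p0
  p0 --1--> p2
  p2 --1--> p1
  p1 --0--> p1
  p1 --0--> p1
Final state: p1
Accept states: {p1}
Yes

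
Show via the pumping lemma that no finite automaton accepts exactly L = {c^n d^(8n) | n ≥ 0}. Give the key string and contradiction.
Assume L is regular with pumping length p. Idea: pumping the c-block breaks the 1:8 ratio.
Choose s = c^p d^(8p) (length 9p ≥ p). By the pumping lemma, s = xyz with |xy| ≤ p, |y| > 0, so y = c^k with k ≥ 1. Then xy²z = c^(p+k) d^(8p). For this to be in L we would need 8p = 8(p+k), i.e. 8k = 0, contradicting k ≥ 1. So xy²z ∉ L.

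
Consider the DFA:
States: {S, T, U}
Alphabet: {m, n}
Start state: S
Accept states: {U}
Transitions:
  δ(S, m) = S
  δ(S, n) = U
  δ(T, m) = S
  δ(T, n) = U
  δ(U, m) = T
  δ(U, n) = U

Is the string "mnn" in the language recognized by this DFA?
Processing string "mnn":
  S --m--> S
  S --n--> U
  U --n--> U
Final state: U
Accept states: {U}
Yes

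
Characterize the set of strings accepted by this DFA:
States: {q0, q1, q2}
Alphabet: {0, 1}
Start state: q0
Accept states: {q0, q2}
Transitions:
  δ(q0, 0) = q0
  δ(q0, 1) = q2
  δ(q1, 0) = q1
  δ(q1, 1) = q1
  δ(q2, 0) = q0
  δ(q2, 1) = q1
Testing a few strings:
  '0001' → accept
  '1001' → accept
  '0' → accept
  '1111' → reject
State roles: q0=last symbol not 1 (ok); q1=saw 11 (dead); q2=last symbol 1 (ok)
All binary strings with no two consecutive 1's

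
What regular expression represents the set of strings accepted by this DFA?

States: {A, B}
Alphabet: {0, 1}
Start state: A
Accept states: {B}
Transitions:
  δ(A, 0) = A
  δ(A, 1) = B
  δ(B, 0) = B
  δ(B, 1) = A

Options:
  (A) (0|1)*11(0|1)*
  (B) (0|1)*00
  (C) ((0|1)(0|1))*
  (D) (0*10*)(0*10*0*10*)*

Check each option against the DFA on short strings; one disagreement eliminates an option:
  (A) (0|1)*11(0|1)*: on '1' the DFA goes A → B and accepts (B ∈ Accept), but the regex does not match it → eliminate
  (B) (0|1)*00: on '1' the DFA goes A → B and accepts (B ∈ Accept), but the regex does not match it → eliminate
  (C) ((0|1)(0|1))*: on ε the DFA stays in A and rejects (A ∉ Accept), but the regex matches it → eliminate
  (D) (0*10*)(0*10*0*10*)*: agrees with the DFA on every string of length ≤ 6
Only (D) is consistent with the DFA.
(D) (0*10*)(0*10*0*10*)*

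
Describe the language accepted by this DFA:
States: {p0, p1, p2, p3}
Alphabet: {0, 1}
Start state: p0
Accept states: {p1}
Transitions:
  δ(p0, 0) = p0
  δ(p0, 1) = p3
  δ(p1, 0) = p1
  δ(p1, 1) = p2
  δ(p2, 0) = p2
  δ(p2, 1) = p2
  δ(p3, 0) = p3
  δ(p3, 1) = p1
Testing a few strings:
  '11' → accept
  '100' → reject
  '00' → reject
  '1001' → accept
State roles: p0=zero 1's; p1=two 1's; p2=≥ three 1's (dead); p3=one 1
All binary strings containing exactly two 1's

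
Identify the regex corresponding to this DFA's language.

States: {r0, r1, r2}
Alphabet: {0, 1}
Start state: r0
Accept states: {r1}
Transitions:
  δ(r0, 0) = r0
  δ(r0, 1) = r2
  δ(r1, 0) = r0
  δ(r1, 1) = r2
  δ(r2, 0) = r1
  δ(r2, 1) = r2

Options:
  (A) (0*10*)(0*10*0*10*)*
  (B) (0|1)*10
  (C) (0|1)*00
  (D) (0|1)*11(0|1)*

Check each option against the DFA on short strings; one disagreement eliminates an option:
  (A) (0*10*)(0*10*0*10*)*: on '1' the DFA goes r0 → r2 and rejects (r2 ∉ Accept), but the regex matches it → eliminate
  (B) (0|1)*10: agrees with the DFA on every string of length ≤ 6
  (C) (0|1)*00: on '00' the DFA goes r0 → r0 → r0 and rejects (r0 ∉ Accept), but the regex matches it → eliminate
  (D) (0|1)*11(0|1)*: on '10' the DFA goes r0 → r2 → r1 and accepts (r1 ∈ Accept), but the regex does not match it → eliminate
Only (B) is consistent with the DFA.
(B) (0|1)*10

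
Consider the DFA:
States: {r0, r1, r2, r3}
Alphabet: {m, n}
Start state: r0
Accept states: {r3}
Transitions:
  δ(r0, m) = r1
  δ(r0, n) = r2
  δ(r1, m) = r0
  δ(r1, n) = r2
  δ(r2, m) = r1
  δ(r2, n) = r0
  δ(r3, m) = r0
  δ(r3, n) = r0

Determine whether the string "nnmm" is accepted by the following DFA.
Processing string "nnmm":
  r0 --n--> r2
  r2 --n--> r0
  r0 --m--> r1
  r1 --m--> r0
Final state: r0
Accept states: {r3}
No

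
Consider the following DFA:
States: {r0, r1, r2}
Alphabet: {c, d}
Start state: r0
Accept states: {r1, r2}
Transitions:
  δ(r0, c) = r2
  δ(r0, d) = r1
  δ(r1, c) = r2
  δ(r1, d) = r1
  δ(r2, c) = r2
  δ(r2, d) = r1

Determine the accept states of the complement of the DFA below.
Complement accept states = All states \ Original accept states
= {r0, r1, r2} \ {r1, r2}
{r0}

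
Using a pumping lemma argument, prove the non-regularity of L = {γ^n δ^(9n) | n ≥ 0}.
Assume L is regular with pumping length p. Idea: pumping the γ-block breaks the 1:9 ratio.
Choose s = γ^p δ^(9p) (length 10p ≥ p). By the pumping lemma, s = xyz with |xy| ≤ p, |y| > 0, so y = γ^k with k ≥ 1. Then xy²z = γ^(p+k) δ^(9p). For this to be in L we would need 9p = 9(p+k), i.e. 9k = 0, contradicting k ≥ 1. So xy²z ∉ L.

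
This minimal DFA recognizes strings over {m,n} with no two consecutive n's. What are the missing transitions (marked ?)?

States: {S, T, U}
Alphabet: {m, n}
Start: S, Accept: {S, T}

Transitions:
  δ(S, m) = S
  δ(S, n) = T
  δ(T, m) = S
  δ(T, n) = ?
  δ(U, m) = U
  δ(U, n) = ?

From the language and accept set, identify what each state tracks — S: last symbol not n (ok); T: last symbol n (ok); U: saw nn (dead).
Each missing δ(q, a) is the state matching the new tracked value after reading a.
δ(T, n) = U; δ(U, n) = U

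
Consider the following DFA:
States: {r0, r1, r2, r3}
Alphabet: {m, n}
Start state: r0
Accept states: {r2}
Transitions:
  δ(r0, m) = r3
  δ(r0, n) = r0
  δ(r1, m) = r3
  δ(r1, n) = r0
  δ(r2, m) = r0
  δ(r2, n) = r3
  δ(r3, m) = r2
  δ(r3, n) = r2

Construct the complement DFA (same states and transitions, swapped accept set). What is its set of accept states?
Complement accept states = All states \ Original accept states
= {r0, r1, r2, r3} \ {r2}
{r0, r1, r3}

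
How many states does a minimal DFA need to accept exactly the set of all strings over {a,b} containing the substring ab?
By Myhill–Nerode, count the distinguishable equivalence classes: 3 classes — one per longest suffix of the input that is a prefix of 'ab' (lengths 0 through 1), plus an absorbing 'already seen ab' class.
3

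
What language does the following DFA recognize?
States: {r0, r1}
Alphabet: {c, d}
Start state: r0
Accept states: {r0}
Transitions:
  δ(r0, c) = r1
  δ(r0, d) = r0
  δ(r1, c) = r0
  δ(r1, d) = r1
Testing a few strings:
  'c' → reject
  'cd' → reject
  'dc' → reject
  'cdc' → accept
State roles: r0=even number of c's so far; r1=odd number of c's so far
All strings over {c,d} with an even number of c's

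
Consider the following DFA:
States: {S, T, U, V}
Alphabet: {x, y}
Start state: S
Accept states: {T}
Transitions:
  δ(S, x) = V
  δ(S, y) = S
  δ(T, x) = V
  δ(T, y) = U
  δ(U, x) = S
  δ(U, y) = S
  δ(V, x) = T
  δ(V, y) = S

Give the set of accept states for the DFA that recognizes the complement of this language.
Complement accept states = All states \ Original accept states
= {S, T, U, V} \ {T}
{S, U, V}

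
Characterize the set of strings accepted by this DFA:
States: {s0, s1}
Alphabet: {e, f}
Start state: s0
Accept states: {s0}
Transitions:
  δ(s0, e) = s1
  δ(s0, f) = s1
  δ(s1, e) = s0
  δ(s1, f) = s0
Testing a few strings:
  'f' → reject
  'fef' → reject
  'ff' → accept
  'e' → reject
State roles: s0=even length so far; s1=odd length so far
All strings over {e,f} of even length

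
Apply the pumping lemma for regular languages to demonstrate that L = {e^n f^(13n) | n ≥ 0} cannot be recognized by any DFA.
Assume L is regular with pumping length p. Idea: pumping the e-block breaks the 1:13 ratio.
Choose s = e^p f^(13p) (length 14p ≥ p). By the pumping lemma, s = xyz with |xy| ≤ p, |y| > 0, so y = e^k with k ≥ 1. Then xy²z = e^(p+k) f^(13p). For this to be in L we would need 13p = 13(p+k), i.e. 13k = 0, contradicting k ≥ 1. So xy²z ∉ L.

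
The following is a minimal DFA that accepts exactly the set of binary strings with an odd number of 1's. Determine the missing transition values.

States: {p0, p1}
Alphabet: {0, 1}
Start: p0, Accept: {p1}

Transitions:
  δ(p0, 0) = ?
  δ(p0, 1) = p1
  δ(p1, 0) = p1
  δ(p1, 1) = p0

From the language and accept set, identify what each state tracks — p0: even number of 1's so far; p1: odd number of 1's so far.
Each missing δ(q, a) is the state matching the new tracked value after reading a.
δ(p0, 0) = p0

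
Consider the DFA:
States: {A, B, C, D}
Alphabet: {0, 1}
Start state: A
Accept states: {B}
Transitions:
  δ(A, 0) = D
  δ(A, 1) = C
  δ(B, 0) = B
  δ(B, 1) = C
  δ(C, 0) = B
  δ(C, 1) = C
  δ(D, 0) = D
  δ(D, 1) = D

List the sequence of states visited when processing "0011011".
read '0': A → D
  read '0': D → D
  read '1': D → D
  read '1': D → D
  read '0': D → D
  read '1': D → D
  read '1': D → D
A -> D -> D -> D -> D -> D -> D -> D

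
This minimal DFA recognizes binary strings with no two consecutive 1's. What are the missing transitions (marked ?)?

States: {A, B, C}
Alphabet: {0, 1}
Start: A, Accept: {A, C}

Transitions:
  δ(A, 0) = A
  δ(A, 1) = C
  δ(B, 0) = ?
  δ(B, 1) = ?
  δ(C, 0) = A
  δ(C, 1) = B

From the language and accept set, identify what each state tracks — A: last symbol not 1 (ok); B: saw 11 (dead); C: last symbol 1 (ok).
Each missing δ(q, a) is the state matching the new tracked value after reading a.
δ(B, 0) = B; δ(B, 1) = B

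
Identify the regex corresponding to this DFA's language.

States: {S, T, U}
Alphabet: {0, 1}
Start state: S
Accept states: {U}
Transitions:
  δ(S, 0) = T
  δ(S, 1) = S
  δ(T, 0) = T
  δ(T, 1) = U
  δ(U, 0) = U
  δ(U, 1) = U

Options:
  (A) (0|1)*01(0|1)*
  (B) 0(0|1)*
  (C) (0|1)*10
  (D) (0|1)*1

Check each option against the DFA on short strings; one disagreement eliminates an option:
  (A) (0|1)*01(0|1)*: agrees with the DFA on every string of length ≤ 6
  (B) 0(0|1)*: on '0' the DFA goes S → T and rejects (T ∉ Accept), but the regex matches it → eliminate
  (C) (0|1)*10: on '01' the DFA goes S → T → U and accepts (U ∈ Accept), but the regex does not match it → eliminate
  (D) (0|1)*1: on '1' the DFA goes S → S and rejects (S ∉ Accept), but the regex matches it → eliminate
Only (A) is consistent with the DFA.
(A) (0|1)*01(0|1)*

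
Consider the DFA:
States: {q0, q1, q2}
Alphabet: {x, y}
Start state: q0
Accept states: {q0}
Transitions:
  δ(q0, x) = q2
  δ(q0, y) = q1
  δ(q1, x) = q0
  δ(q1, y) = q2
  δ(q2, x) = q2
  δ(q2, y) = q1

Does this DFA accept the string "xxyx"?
Processing string "xxyx":
  q0 --x--> q2
  q2 --x--> q2
  q2 --y--> q1
  q1 --x--> q0
Final state: q0
Accept states: {q0}
Yes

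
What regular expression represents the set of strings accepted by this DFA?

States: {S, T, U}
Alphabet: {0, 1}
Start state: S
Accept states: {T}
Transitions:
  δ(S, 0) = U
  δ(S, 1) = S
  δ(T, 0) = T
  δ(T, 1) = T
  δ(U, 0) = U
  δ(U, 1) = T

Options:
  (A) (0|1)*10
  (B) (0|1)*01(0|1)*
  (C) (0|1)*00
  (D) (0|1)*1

Check each option against the DFA on short strings; one disagreement eliminates an option:
  (A) (0|1)*10: on '01' the DFA goes S → U → T and accepts (T ∈ Accept), but the regex does not match it → eliminate
  (B) (0|1)*01(0|1)*: agrees with the DFA on every string of length ≤ 6
  (C) (0|1)*00: on '00' the DFA goes S → U → U and rejects (U ∉ Accept), but the regex matches it → eliminate
  (D) (0|1)*1: on '1' the DFA goes S → S and rejects (S ∉ Accept), but the regex matches it → eliminate
Only (B) is consistent with the DFA.
(B) (0|1)*01(0|1)*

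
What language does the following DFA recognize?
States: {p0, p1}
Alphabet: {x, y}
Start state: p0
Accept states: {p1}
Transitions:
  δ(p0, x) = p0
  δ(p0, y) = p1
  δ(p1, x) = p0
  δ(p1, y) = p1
Testing a few strings:
  'yy' → accept
  'y' → accept
  'x' → reject
  'xy' → accept
State roles: p0=last symbol not y; p1=last symbol is y
All strings over {x,y} ending with y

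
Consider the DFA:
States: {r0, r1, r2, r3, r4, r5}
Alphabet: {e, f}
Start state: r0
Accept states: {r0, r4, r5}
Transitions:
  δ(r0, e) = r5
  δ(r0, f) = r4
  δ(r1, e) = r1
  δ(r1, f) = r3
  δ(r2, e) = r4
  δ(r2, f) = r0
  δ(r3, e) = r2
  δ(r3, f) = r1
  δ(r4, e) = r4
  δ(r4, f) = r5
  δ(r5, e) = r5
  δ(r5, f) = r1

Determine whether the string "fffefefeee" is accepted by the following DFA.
Processing string "fffefefeee":
  r0 --f--> r4
  r4 --f--> r5
  r5 --f--> r1
  r1 --e--> r1
  r1 --f--> r3
  r3 --e--> r2
  r2 --f--> r0
  r0 --e--> r5
  r5 --e--> r5
  r5 --e--> r5
Final state: r5
Accept states: {r0, r4, r5}
Yes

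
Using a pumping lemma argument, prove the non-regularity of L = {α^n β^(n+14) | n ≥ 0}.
Assume L is regular with pumping length p. Idea: pumping the α-block breaks the fixed offset of 14.
Choose s = α^p β^(p+14) ∈ L. By the pumping lemma, s = xyz with |xy| ≤ p, |y| > 0, so y = α^k with k ≥ 1. Then xy²z = α^(p+k) β^(p+14). For this to be in L we would need p+14 = (p+k)+14, i.e. k = 0, contradicting k ≥ 1. So xy²z ∉ L.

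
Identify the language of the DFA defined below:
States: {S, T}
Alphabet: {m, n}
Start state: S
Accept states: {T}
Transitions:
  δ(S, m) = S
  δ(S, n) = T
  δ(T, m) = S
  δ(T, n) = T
Testing a few strings:
  'nn' → accept
  'm' → reject
  'n' → accept
  'nmm' → reject
State roles: S=last symbol not n; T=last symbol is n
All strings over {m,n} ending with n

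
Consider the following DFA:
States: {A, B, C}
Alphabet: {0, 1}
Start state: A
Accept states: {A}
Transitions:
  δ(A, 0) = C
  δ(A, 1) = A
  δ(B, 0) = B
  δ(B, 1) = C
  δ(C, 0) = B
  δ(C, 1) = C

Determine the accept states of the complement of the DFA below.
Complement accept states = All states \ Original accept states
= {A, B, C} \ {A}
{B, C}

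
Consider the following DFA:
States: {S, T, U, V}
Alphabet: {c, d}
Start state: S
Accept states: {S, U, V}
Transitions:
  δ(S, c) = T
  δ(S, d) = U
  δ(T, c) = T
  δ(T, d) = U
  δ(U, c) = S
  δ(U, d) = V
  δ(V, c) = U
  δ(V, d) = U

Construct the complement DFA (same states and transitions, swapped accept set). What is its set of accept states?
Complement accept states = All states \ Original accept states
= {S, T, U, V} \ {S, U, V}
{T}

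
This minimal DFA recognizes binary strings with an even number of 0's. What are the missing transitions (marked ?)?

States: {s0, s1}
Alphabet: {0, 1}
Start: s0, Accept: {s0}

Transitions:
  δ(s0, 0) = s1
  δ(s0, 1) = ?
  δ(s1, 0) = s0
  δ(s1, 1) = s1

From the language and accept set, identify what each state tracks — s0: even number of 0's so far; s1: odd number of 0's so far.
Each missing δ(q, a) is the state matching the new tracked value after reading a.
δ(s0, 1) = s0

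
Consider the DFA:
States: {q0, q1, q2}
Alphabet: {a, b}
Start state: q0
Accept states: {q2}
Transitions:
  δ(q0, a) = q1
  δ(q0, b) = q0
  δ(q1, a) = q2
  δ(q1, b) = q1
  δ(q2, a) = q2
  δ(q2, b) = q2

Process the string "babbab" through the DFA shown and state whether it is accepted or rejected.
Processing string "babbab":
  q0 --b--> q0
  q0 --a--> q1
  q1 --b--> q1
  q1 --b--> q1
  q1 --a--> q2
  q2 --b--> q2
Final state: q2
Accept states: {q2}
Yes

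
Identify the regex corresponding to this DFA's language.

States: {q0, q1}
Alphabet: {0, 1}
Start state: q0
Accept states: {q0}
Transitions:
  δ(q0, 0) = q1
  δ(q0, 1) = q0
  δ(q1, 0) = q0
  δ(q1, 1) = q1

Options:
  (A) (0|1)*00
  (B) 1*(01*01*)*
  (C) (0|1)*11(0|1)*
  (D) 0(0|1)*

Check each option against the DFA on short strings; one disagreement eliminates an option:
  (A) (0|1)*00: on ε the DFA stays in q0 and accepts (q0 ∈ Accept), but the regex does not match it → eliminate
  (B) 1*(01*01*)*: agrees with the DFA on every string of length ≤ 6
  (C) (0|1)*11(0|1)*: on ε the DFA stays in q0 and accepts (q0 ∈ Accept), but the regex does not match it → eliminate
  (D) 0(0|1)*: on ε the DFA stays in q0 and accepts (q0 ∈ Accept), but the regex does not match it → eliminate
Only (B) is consistent with the DFA.
(B) 1*(01*01*)*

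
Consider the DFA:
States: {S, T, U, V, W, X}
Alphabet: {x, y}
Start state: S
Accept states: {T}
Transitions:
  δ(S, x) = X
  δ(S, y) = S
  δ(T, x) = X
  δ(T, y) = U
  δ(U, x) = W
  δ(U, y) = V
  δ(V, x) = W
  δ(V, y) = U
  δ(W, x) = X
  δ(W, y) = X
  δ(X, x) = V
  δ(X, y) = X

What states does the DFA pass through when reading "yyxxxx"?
read 'y': S → S
  read 'y': S → S
  read 'x': S → X
  read 'x': X → V
  read 'x': V → W
  read 'x': W → X
S -> S -> S -> X -> V -> W -> X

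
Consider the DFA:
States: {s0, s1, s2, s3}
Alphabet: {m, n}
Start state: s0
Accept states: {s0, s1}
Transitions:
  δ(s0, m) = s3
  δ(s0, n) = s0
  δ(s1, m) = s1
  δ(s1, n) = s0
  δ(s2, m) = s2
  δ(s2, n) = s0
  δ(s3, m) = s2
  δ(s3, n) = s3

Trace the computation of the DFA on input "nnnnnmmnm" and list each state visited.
read 'n': s0 → s0
  read 'n': s0 → s0
  read 'n': s0 → s0
  read 'n': s0 → s0
  read 'n': s0 → s0
  read 'm': s0 → s3
  read 'm': s3 → s2
  read 'n': s2 → s0
  read 'm': s0 → s3
s0 -> s0 -> s0 -> s0 -> s0 -> s0 -> s3 -> s2 -> s0 -> s3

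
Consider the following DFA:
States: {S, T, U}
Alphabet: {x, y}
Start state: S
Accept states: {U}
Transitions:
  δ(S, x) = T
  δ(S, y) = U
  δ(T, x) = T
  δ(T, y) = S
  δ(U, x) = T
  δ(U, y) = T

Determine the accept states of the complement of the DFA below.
Complement accept states = All states \ Original accept states
= {S, T, U} \ {U}
{S, T}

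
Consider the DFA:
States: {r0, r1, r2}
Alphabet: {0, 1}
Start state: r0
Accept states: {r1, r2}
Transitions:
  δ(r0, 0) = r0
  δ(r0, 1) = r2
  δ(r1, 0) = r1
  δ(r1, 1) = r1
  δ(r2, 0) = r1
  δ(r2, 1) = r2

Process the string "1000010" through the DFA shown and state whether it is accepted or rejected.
Processing string "1000010":
  r0 --1--> r2
  r2 --0--> r1
  r1 --0--> r1
  r1 --0--> r1
  r1 --0--> r1
  r1 --1--> r1
  r1 --0--> r1
Final state: r1
Accept states: {r1, r2}
Yes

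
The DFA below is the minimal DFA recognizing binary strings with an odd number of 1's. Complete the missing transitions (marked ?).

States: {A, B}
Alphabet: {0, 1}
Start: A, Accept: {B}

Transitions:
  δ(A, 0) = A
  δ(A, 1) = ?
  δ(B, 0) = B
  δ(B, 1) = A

From the language and accept set, identify what each state tracks — A: even number of 1's so far; B: odd number of 1's so far.
Each missing δ(q, a) is the state matching the new tracked value after reading a.
δ(A, 1) = B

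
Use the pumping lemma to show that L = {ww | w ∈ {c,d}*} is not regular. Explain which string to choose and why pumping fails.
Assume L is regular with pumping length p. Idea: pumping the leading c-block breaks the equality of the two halves.
Choose s = c^p d c^p d ∈ L (with w = c^p d). |s| = 2p+2 ≥ p. By the pumping lemma, s = xyz with |xy| ≤ p, |y| > 0, so y = c^k with k ≥ 1, in the first c-block. Then xy²z = c^(p+k) d c^p d, of length 2p+2+k. If k is odd this length is odd, so it cannot be of the form ww. If k is even, each half has length p+1+k/2 ≤ p+k, so the first half lies entirely inside the leading c-block and contains no d, while the second half ends in d; the halves differ. Either way xy²z ∉ L.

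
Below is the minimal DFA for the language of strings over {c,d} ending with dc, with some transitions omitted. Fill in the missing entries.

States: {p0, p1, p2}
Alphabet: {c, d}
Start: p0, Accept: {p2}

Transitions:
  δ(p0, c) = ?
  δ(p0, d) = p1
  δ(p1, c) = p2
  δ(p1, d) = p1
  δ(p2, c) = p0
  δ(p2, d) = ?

From the language and accept set, identify what each state tracks — p0: no suffix match; p1: one trailing d; p2: suffix is dc.
Each missing δ(q, a) is the state matching the new tracked value after reading a.
δ(p0, c) = p0; δ(p2, d) = p1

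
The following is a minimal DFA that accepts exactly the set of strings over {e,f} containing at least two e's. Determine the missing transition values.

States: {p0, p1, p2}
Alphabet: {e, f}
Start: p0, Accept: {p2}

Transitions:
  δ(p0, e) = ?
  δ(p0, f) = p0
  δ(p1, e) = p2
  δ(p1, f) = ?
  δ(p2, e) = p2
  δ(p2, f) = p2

From the language and accept set, identify what each state tracks — p0: zero e's seen; p1: one e seen; p2: ≥ two e's seen.
Each missing δ(q, a) is the state matching the new tracked value after reading a.
δ(p0, e) = p1; δ(p1, f) = p1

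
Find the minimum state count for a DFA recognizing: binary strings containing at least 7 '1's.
By Myhill–Nerode, count the distinguishable equivalence classes: 8 classes — having seen 0, 1, …, 6, or ≥7 copies of '1'; any two classes i < j (j ≤ 7) are distinguished by the string 1^(7−j), which takes class j to 7 copies (accepted) but leaves class i below 7 (rejected).
8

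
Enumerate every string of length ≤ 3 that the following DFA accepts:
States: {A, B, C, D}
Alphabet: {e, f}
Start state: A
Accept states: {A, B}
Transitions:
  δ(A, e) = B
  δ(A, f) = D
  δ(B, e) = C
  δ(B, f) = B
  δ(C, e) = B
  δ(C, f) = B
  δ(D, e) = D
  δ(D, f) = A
ε, e, ef, ff, eee, eef, eff, fef, ffe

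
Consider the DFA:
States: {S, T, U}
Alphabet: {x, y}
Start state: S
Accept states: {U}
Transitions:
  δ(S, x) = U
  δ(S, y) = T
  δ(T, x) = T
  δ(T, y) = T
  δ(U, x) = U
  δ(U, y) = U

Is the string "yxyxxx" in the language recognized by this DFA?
Processing string "yxyxxx":
  S --y--> T
  T --x--> T
  T --y--> T
  T --x--> T
  T --x--> T
  T --x--> T
Final state: T
Accept states: {U}
No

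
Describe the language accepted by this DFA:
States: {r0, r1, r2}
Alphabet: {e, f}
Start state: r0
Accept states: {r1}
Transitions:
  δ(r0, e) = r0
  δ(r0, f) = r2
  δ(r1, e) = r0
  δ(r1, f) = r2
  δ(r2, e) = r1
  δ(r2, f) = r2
Testing a few strings:
  'eeee' → reject
  'f' → reject
  'ff' → reject
  'fee' → reject
State roles: r0=no suffix match; r1=suffix is fe; r2=one trailing f
All strings over {e,f} ending with fe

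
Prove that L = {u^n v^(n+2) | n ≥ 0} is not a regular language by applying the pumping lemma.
Assume L is regular with pumping length p. Idea: pumping the u-block breaks the fixed offset of 2.
Choose s = u^p v^(p+2) ∈ L. By the pumping lemma, s = xyz with |xy| ≤ p, |y| > 0, so y = u^k with k ≥ 1. Then xy²z = u^(p+k) v^(p+2). For this to be in L we would need p+2 = (p+k)+2, i.e. k = 0, contradicting k ≥ 1. So xy²z ∉ L.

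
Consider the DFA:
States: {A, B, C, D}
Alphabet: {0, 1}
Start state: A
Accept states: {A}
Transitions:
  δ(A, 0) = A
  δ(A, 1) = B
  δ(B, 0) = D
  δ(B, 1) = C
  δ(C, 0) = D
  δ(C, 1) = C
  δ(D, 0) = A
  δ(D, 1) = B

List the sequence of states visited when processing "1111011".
read '1': A → B
  read '1': B → C
  read '1': C → C
  read '1': C → C
  read '0': C → D
  read '1': D → B
  read '1': B → C
A -> B -> C -> C -> C -> D -> B -> C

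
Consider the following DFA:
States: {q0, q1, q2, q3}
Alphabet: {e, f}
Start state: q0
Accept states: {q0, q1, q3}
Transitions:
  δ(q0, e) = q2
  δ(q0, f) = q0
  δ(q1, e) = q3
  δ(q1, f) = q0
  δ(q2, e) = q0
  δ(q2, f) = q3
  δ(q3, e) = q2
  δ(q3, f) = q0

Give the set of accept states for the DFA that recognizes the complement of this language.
Complement accept states = All states \ Original accept states
= {q0, q1, q2, q3} \ {q0, q1, q3}
{q2}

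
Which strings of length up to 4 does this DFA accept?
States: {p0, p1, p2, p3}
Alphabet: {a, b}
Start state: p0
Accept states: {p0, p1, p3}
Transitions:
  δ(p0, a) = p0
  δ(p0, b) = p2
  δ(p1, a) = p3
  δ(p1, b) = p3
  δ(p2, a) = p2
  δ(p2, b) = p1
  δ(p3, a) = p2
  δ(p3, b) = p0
ε, a, aa, bb, aaa, abb, bab, bba, bbb, aaaa, aabb, abab, abba, abbb, baab, baba, babb, bbab, bbbb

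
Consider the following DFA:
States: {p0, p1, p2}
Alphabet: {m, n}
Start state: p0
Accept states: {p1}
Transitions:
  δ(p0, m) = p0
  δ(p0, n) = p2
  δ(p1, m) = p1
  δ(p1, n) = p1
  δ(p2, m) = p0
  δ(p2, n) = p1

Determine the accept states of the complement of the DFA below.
Complement accept states = All states \ Original accept states
= {p0, p1, p2} \ {p1}
{p0, p2}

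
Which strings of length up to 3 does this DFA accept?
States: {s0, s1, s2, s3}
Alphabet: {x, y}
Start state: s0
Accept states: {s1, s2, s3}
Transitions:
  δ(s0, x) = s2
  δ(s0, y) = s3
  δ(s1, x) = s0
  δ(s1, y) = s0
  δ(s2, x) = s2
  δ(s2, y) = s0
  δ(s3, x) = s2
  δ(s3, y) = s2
x, y, xx, yx, yy, xxx, xyx, xyy, yxx, yyx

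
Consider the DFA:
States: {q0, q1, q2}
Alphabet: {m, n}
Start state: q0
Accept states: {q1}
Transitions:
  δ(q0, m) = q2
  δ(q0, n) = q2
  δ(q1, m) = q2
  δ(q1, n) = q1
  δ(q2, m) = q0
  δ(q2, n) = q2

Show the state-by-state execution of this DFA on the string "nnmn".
read 'n': q0 → q2
  read 'n': q2 → q2
  read 'm': q2 → q0
  read 'n': q0 → q2
q0 -> q2 -> q2 -> q0 -> q2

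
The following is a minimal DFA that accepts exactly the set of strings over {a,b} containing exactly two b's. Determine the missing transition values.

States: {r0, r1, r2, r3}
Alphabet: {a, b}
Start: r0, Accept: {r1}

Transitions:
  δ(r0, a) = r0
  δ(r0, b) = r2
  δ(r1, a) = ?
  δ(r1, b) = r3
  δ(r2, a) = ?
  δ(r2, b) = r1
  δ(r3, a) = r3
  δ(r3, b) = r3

From the language and accept set, identify what each state tracks — r0: zero b's; r1: two b's; r2: one b; r3: ≥ three b's (dead).
Each missing δ(q, a) is the state matching the new tracked value after reading a.
δ(r1, a) = r1; δ(r2, a) = r2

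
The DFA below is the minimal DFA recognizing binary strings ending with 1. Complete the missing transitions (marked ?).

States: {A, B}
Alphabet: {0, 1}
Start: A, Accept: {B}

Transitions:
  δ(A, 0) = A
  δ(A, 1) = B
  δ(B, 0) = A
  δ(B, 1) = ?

From the language and accept set, identify what each state tracks — A: last symbol not 1; B: last symbol is 1.
Each missing δ(q, a) is the state matching the new tracked value after reading a.
δ(B, 1) = B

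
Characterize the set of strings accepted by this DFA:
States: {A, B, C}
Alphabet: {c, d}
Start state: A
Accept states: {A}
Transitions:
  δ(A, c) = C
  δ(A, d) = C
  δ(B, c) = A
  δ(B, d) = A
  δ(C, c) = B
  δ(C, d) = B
Testing a few strings:
  'cdc' → accept
  'cc' → reject
  'ddc' → accept
  'dddc' → reject
State roles: A=length ≡ 0 (mod 3); B=length ≡ 2 (mod 3); C=length ≡ 1 (mod 3)
All strings over {c,d} whose length is a multiple of 3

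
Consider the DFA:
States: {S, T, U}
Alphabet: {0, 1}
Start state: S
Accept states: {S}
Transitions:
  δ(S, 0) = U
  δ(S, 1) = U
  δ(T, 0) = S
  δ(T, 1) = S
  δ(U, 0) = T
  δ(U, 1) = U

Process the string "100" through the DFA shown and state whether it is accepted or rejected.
Processing string "100":
  S --1--> U
  U --0--> T
  T --0--> S
Final state: S
Accept states: {S}
Yes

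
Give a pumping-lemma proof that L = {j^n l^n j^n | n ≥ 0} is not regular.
Assume L is regular with pumping length p. Idea: pumping the first j-block unbalances it against the other two.
Choose s = j^p l^p j^p ∈ L (|s| = 3p ≥ p). By the pumping lemma, s = xyz with |xy| ≤ p, |y| > 0, so y = j^k with k ≥ 1, inside the first j-block. Then xy²z = j^(p+k) l^p j^p. The first block has length p+k ≠ p, so the three block lengths are no longer equal and xy²z ∉ L.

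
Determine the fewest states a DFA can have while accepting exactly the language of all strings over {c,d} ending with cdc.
By Myhill–Nerode, count the distinguishable equivalence classes: 4 classes — one per longest suffix of the input that is a prefix of 'cdc' (lengths 0 through 3); only the length-3 class is accepting.
4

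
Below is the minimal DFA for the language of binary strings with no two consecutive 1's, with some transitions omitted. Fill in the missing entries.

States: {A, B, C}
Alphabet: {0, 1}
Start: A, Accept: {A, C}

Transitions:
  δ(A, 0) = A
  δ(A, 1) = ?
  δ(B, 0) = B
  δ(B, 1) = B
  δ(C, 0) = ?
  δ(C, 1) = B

From the language and accept set, identify what each state tracks — A: last symbol not 1 (ok); B: saw 11 (dead); C: last symbol 1 (ok).
Each missing δ(q, a) is the state matching the new tracked value after reading a.
δ(A, 1) = C; δ(C, 0) = A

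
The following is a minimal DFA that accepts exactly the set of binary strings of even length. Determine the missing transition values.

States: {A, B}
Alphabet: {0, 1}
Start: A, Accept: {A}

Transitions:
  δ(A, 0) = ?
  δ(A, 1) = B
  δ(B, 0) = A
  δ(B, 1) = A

From the language and accept set, identify what each state tracks — A: even length so far; B: odd length so far.
Each missing δ(q, a) is the state matching the new tracked value after reading a.
δ(A, 0) = B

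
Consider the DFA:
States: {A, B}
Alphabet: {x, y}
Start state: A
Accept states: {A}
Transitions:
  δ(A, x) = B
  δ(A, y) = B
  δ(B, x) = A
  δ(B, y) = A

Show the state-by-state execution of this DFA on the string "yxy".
read 'y': A → B
  read 'x': B → A
  read 'y': A → B
A -> B -> A -> B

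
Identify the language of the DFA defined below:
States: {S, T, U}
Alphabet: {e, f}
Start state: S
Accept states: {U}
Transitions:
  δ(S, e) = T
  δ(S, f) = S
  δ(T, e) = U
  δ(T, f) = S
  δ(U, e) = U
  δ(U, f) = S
Testing a few strings:
  'eee' → accept
  'fe' → reject
  'ffe' → reject
  'fee' → accept
State roles: S=last symbol not e; T=one trailing e; U=two trailing e's
All strings over {e,f} ending with ee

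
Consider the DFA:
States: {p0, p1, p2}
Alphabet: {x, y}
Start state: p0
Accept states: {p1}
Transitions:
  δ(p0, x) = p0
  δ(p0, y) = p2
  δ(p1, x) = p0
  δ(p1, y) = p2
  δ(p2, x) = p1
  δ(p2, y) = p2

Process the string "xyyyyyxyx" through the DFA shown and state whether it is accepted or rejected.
Processing string "xyyyyyxyx":
  p0 --x--> p0
  p0 --y--> p2
  p2 --y--> p2
  p2 --y--> p2
  p2 --y--> p2
  p2 --y--> p2
  p2 --x--> p1
  p1 --y--> p2
  p2 --x--> p1
Final state: p1
Accept states: {p1}
Yes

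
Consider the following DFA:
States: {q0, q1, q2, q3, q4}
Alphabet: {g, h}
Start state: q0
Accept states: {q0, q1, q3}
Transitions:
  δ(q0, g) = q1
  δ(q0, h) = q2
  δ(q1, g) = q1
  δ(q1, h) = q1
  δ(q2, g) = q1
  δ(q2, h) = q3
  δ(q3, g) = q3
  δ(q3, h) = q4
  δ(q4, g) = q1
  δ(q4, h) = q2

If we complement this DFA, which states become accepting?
Complement accept states = All states \ Original accept states
= {q0, q1, q2, q3, q4} \ {q0, q1, q3}
{q2, q4}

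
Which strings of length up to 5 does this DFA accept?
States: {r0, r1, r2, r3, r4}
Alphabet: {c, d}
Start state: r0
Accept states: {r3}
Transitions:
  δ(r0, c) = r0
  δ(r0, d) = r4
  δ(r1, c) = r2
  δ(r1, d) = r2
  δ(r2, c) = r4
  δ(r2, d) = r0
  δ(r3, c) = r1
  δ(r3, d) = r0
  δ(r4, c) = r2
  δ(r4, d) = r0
None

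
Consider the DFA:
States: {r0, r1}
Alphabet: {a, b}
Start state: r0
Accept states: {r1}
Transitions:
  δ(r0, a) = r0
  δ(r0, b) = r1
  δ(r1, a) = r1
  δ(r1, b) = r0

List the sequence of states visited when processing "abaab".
read 'a': r0 → r0
  read 'b': r0 → r1
  read 'a': r1 → r1
  read 'a': r1 → r1
  read 'b': r1 → r0
r0 -> r0 -> r1 -> r1 -> r1 -> r0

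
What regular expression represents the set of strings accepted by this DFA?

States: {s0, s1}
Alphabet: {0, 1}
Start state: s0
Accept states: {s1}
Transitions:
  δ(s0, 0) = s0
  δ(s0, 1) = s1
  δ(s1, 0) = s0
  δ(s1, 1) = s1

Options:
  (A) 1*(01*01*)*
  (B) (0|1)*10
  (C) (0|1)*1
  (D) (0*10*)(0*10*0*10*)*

Check each option against the DFA on short strings; one disagreement eliminates an option:
  (A) 1*(01*01*)*: on ε the DFA stays in s0 and rejects (s0 ∉ Accept), but the regex matches it → eliminate
  (B) (0|1)*10: on '1' the DFA goes s0 → s1 and accepts (s1 ∈ Accept), but the regex does not match it → eliminate
  (C) (0|1)*1: agrees with the DFA on every string of length ≤ 6
  (D) (0*10*)(0*10*0*10*)*: on '10' the DFA goes s0 → s1 → s0 and rejects (s0 ∉ Accept), but the regex matches it → eliminate
Only (C) is consistent with the DFA.
(C) (0|1)*1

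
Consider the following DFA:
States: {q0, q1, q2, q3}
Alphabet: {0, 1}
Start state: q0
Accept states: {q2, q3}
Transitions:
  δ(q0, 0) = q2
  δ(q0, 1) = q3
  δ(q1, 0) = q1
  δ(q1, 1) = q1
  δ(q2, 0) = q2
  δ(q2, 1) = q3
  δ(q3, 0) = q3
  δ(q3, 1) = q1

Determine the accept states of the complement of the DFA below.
Complement accept states = All states \ Original accept states
= {q0, q1, q2, q3} \ {q2, q3}
{q0, q1}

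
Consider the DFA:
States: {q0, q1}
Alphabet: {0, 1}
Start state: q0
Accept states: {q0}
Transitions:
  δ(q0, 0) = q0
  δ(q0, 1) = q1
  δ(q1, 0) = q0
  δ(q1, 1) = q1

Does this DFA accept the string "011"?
Processing string "011":
  q0 --0--> q0
  q0 --1--> q1
  q1 --1--> q1
Final state: q1
Accept states: {q0}
No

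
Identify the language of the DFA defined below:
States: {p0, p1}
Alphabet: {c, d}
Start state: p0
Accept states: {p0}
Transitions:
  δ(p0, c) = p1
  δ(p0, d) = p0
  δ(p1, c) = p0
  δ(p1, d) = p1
Testing a few strings:
  'cc' → accept
  'cdc' → accept
  'dc' → reject
  'dcc' → accept
State roles: p0=even number of c's so far; p1=odd number of c's so far
All strings over {c,d} with an even number of c's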